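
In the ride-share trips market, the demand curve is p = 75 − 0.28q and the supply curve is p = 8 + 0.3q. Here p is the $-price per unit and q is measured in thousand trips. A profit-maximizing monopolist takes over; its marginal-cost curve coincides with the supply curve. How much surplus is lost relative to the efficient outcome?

$410.21 thousand

Competitive equilibrium: 75 − 0.28q = 8 + 0.3q → q* = 115.5172, p* = 42.6552.
Marginal revenue: MR = 75 − 0.56q. Set MR = MC: 75 − 0.56q = 8 + 0.3q → q_m = 77.907.
Price p_m = 75 − 0.28·77.907 = 53.186; MC(q_m) = 8 + 0.3·77.907 = 31.3721.
Competitive q* = 115.5172, so Δq = 37.6102; wedge = 53.186 − 31.3721 = 21.8139.
DWL = ½ × 37.6102 × 21.8139 = $410.21 thousand.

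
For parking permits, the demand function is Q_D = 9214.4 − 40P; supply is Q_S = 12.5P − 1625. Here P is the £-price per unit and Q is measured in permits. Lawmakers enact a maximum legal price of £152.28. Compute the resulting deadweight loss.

In inverse form: demand P = 230.36 − 0.025Q, supply P = 130 + 0.08Q.
Competitive equilibrium: 230.36 − 0.025Q = 130 + 0.08Q → Q* = 955.8095, P* = 206.4648.
At the ceiling P = 152.28, quantity supplied = (152.28 − 130)/0.08 = 278.5.
Willingness to pay at Q' = 278.5: 230.36 − 0.025·278.5 = 223.3975.
ΔQ = 955.8095 − 278.5 = 677.3095; wedge = 223.3975 − 152.28 = 71.1175.
DWL = ½ × 677.3095 × 71.1175 = £24084.28.

£24084.28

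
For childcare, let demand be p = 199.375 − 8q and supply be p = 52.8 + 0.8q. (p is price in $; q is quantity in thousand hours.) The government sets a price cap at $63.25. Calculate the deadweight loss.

Competitive equilibrium: 199.375 − 8q = 52.8 + 0.8q → q* = 16.6563, p* = 66.125.
At the ceiling p = 63.25, quantity supplied = (63.25 − 52.8)/0.8 = 13.0625.
Willingness to pay at q' = 13.0625: 199.375 − 8·13.0625 = 94.875.
Δq = 16.6563 − 13.0625 = 3.5938; wedge = 94.875 − 63.25 = 31.625.
The triangle = ½ × 3.5938 × 31.625 = $56.83 thousand.

$56.83 thousand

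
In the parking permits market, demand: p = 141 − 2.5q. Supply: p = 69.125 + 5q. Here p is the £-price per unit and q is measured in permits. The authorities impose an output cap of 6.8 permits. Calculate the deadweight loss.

Competitive equilibrium: 141 − 2.5q = 69.125 + 5q → q* = 9.5833, p* = 117.0417.
At q = 6.8: demand price = 141 − 2.5·6.8 = 124; supply price = 69.125 + 5·6.8 = 103.125.
Δq = 9.5833 − 6.8 = 2.7833; wedge = 124 − 103.125 = 20.875.
DWL = ½ × 2.7833 × 20.875 = £29.05.

£29.05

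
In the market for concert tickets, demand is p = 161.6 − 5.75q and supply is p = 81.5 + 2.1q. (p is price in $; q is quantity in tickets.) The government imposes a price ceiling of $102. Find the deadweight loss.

$0.77

Competitive equilibrium: 161.6 − 5.75q = 81.5 + 2.1q → q* = 10.2038, p* = 102.928.
At the ceiling p = 102, quantity supplied = (102 − 81.5)/2.1 = 9.7619.
Willingness to pay at q' = 9.7619: 161.6 − 5.75·9.7619 = 105.4691.
Δq = 10.2038 − 9.7619 = 0.4419; wedge = 105.4691 − 102 = 3.4691.
The triangle = ½ × 0.4419 × 3.4691 = $0.77.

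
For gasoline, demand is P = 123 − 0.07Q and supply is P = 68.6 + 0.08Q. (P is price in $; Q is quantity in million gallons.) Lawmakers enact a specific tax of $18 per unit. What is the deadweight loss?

Competitive equilibrium: 123 − 0.07Q = 68.6 + 0.08Q → Q* = 362.6667, P* = 97.6133.
With the tax, the buyer price exceeds the seller price by 18: (123 − 0.07Q) − (68.6 + 0.08Q) = 18 → Q' = 242.6667.
ΔQ = 362.6667 − 242.6667 = 120; the wedge equals the tax, 18.
The triangle = ½ × 120 × 18 = $1080 million.

$1080 million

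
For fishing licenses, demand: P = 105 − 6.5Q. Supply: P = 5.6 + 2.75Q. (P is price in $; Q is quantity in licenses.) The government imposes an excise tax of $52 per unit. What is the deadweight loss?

Competitive equilibrium: 105 − 6.5Q = 5.6 + 2.75Q → Q* = 10.7459, P* = 35.1514.
With the tax, the buyer price exceeds the seller price by 52: (105 − 6.5Q) − (5.6 + 2.75Q) = 52 → Q' = 5.1243.
ΔQ = 10.7459 − 5.1243 = 5.6216; the wedge equals the tax, 52.
The triangle = ½ × 5.6216 × 52 = $146.16.

$146.16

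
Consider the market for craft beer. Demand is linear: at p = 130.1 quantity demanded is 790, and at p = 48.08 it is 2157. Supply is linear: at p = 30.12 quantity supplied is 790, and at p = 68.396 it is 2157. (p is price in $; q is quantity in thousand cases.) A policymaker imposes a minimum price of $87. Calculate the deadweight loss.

Demand slope = (48.08 − 130.1)/(2157 − 790) = −0.06, so p = 177.5 − 0.06q.
Supply slope = (68.396 − 30.12)/(2157 − 790) = 0.028, so p = 8 + 0.028q.
Competitive equilibrium: 177.5 − 0.06q = 8 + 0.028q → q* = 1926.13636, p* = 61.93182.
At the floor p = 87, quantity demanded = (177.5 − 87)/0.06 = 1508.33333.
Sellers' marginal cost at q' = 1508.33333: 8 + 0.028·1508.33333 = 50.23333.
Δq = 1926.13636 − 1508.33333 = 417.80303; wedge = 87 − 50.23333 = 36.76667.
The triangle = ½ × 417.80303 × 36.76667 = $7680.61 thousand.

$7680.61 thousand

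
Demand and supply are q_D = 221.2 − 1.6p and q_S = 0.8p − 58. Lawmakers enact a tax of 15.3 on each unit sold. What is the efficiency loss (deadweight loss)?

In inverse form: demand p = 138.25 − 0.625q, supply p = 72.5 + 1.25q.
Competitive equilibrium: 138.25 − 0.625q = 72.5 + 1.25q → q* = 35.0667, p* = 116.3333.
With the tax, the buyer price exceeds the seller price by 15.3: (138.25 − 0.625q) − (72.5 + 1.25q) = 15.3 → q' = 26.9067.
Δq = 35.0667 − 26.9067 = 8.16; the wedge equals the tax, 15.3.
Welfare loss = ½ × 8.16 × 15.3 = 62.424.

62.424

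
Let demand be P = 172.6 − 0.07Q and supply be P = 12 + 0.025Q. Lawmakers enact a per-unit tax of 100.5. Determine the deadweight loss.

Competitive equilibrium: 172.6 − 0.07Q = 12 + 0.025Q → Q* = 1690.5263, P* = 54.2632.
With the tax, the buyer price exceeds the seller price by 100.5: (172.6 − 0.07Q) − (12 + 0.025Q) = 100.5 → Q' = 632.6316.
ΔQ = 1690.5263 − 632.6316 = 1057.8947; the wedge equals the tax, 100.5.
Deadweight loss = ½ × 1057.8947 × 100.5 = 53159.21.

53159.21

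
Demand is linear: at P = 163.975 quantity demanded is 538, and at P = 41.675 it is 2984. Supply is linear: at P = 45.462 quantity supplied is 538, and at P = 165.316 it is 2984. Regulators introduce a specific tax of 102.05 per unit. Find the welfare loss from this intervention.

Demand slope = (41.675 − 163.975)/(2984 − 538) = −0.05, so P = 190.875 − 0.05Q.
Supply slope = (165.316 − 45.462)/(2984 − 538) = 0.049, so P = 19.1 + 0.049Q.
Competitive equilibrium: 190.875 − 0.05Q = 19.1 + 0.049Q → Q* = 1735.101, P* = 104.1199.
With the tax, the buyer price exceeds the seller price by 102.05: (190.875 − 0.05Q) − (19.1 + 0.049Q) = 102.05 → Q' = 704.2929.
ΔQ = 1735.101 − 704.2929 = 1030.8081; the wedge equals the tax, 102.05.
Deadweight loss = ½ × 1030.8081 × 102.05 = 52596.98.

52596.98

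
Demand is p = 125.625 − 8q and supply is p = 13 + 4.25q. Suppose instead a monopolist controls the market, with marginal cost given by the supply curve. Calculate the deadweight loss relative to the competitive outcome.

Competitive equilibrium: 125.625 − 8q = 13 + 4.25q → q* = 9.19388, p* = 52.07398.
Marginal revenue: MR = 125.625 − 16q. Set MR = MC: 125.625 − 16q = 13 + 4.25q → q_m = 5.56173.
Price p_m = 125.625 − 8·5.56173 = 81.13116; MC(q_m) = 13 + 4.25·5.56173 = 36.63735.
Competitive q* = 9.19388, so Δq = 3.63215; wedge = 81.13116 − 36.63735 = 44.49381.
Welfare loss = ½ × 3.63215 × 44.49381 = 80.80.

80.80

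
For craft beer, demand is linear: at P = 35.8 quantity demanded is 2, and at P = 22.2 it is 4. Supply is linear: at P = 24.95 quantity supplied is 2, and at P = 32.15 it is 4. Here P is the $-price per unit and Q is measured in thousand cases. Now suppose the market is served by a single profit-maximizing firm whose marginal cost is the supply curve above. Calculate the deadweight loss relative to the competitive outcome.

Demand slope = (22.2 − 35.8)/(4 − 2) = −6.8, so P = 49.4 − 6.8Q.
Supply slope = (32.15 − 24.95)/(4 − 2) = 3.6, so P = 17.75 + 3.6Q.
Competitive equilibrium: 49.4 − 6.8Q = 17.75 + 3.6Q → Q* = 3.0433, P* = 28.7058.
Marginal revenue: MR = 49.4 − 13.6Q. Set MR = MC: 49.4 − 13.6Q = 17.75 + 3.6Q → Q_m = 1.8401.
Price P_m = 49.4 − 6.8·1.8401 = 36.8873; MC(Q_m) = 17.75 + 3.6·1.8401 = 24.3744.
Competitive Q* = 3.0433, so ΔQ = 1.2032; wedge = 36.8873 − 24.3744 = 12.5129.
Deadweight loss = ½ × 1.2032 × 12.5129 = $7.53 thousand.

$7.53 thousand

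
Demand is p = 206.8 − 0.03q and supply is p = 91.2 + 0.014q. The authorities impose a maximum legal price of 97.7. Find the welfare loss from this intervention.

102927.28

Competitive equilibrium: 206.8 − 0.03q = 91.2 + 0.014q → q* = 2627.27273, p* = 127.98182.
At the ceiling p = 97.7, quantity supplied = (97.7 − 91.2)/0.014 = 464.28571.
Willingness to pay at q' = 464.28571: 206.8 − 0.03·464.28571 = 192.87143.
Δq = 2627.27273 − 464.28571 = 2162.98702; wedge = 192.87143 − 97.7 = 95.17143.
Deadweight loss = ½ × 2162.98702 × 95.17143 = 102927.28.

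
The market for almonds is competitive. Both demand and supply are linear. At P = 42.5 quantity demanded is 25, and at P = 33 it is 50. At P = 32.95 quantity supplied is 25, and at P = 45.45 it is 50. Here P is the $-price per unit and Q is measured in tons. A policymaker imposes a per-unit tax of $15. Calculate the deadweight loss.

$127.84

Demand slope = (33 − 42.5)/(50 − 25) = −0.38, so P = 52 − 0.38Q.
Supply slope = (45.45 − 32.95)/(50 − 25) = 0.5, so P = 20.45 + 0.5Q.
Competitive equilibrium: 52 − 0.38Q = 20.45 + 0.5Q → Q* = 35.8523, P* = 38.3761.
With the tax, the buyer price exceeds the seller price by 15: (52 − 0.38Q) − (20.45 + 0.5Q) = 15 → Q' = 18.8068.
ΔQ = 35.8523 − 18.8068 = 17.0455; the wedge equals the tax, 15.
Deadweight loss = ½ × 17.0455 × 15 = $127.84.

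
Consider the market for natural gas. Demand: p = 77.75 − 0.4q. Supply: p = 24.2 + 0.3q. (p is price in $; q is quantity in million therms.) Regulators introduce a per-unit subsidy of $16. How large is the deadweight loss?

$182.86 million

Competitive equilibrium: 77.75 − 0.4q = 24.2 + 0.3q → q* = 76.5, p* = 47.15.
The subsidy lowers effective supply by 16: p = 8.2 + 0.3q.
New quantity: 77.75 − 0.4q = 8.2 + 0.3q → q' = 99.3571.
Overproduction Δq = 99.3571 − 76.5 = 22.8571; wedge = subsidy = 16.
The triangle = ½ × 22.8571 × 16 = $182.86 million.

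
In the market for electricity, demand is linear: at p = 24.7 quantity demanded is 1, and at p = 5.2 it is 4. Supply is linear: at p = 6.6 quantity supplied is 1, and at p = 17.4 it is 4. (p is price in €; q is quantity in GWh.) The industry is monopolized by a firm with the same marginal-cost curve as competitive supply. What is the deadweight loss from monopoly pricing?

Demand slope = (5.2 − 24.7)/(4 − 1) = −6.5, so p = 31.2 − 6.5q.
Supply slope = (17.4 − 6.6)/(4 − 1) = 3.6, so p = 3 + 3.6q.
Competitive equilibrium: 31.2 − 6.5q = 3 + 3.6q → q* = 2.7921, p* = 13.0515.
Marginal revenue: MR = 31.2 − 13q. Set MR = MC: 31.2 − 13q = 3 + 3.6q → q_m = 1.6988.
Price p_m = 31.2 − 6.5·1.6988 = 20.1578; MC(q_m) = 3 + 3.6·1.6988 = 9.1157.
Competitive q* = 2.7921, so Δq = 1.0933; wedge = 20.1578 − 9.1157 = 11.0421.
Deadweight loss = ½ × 1.0933 × 11.0421 = €6.04.

€6.04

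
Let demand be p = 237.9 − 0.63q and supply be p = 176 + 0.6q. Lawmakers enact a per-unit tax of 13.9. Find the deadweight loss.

Competitive equilibrium: 237.9 − 0.63q = 176 + 0.6q → q* = 50.3252, p* = 206.1951.
With the tax, the buyer price exceeds the seller price by 13.9: (237.9 − 0.63q) − (176 + 0.6q) = 13.9 → q' = 39.0244.
Δq = 50.3252 − 39.0244 = 11.3008; the wedge equals the tax, 13.9.
Deadweight loss = ½ × 11.3008 × 13.9 = 78.54.

78.54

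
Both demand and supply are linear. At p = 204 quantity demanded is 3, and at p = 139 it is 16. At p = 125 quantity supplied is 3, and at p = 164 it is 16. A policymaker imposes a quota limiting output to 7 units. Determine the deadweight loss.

138.06

Demand slope = (139 − 204)/(16 − 3) = −5, so p = 219 − 5q.
Supply slope = (164 − 125)/(16 − 3) = 3, so p = 116 + 3q.
Competitive equilibrium: 219 − 5q = 116 + 3q → q* = 12.875, p* = 154.625.
At q = 7: demand price = 219 − 5·7 = 184; supply price = 116 + 3·7 = 137.
Δq = 12.875 − 7 = 5.875; wedge = 184 − 137 = 47.
DWL = ½ × 5.875 × 47 = 138.06.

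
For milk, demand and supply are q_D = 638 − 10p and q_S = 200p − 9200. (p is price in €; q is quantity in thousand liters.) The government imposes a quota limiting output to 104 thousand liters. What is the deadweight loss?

In inverse form: demand p = 63.8 − 0.1q, supply p = 46 + 0.005q.
Competitive equilibrium: 63.8 − 0.1q = 46 + 0.005q → q* = 169.5238, p* = 46.8476.
At q = 104: demand price = 63.8 − 0.1·104 = 53.4; supply price = 46 + 0.005·104 = 46.52.
Δq = 169.5238 − 104 = 65.5238; wedge = 53.4 − 46.52 = 6.88.
Deadweight loss = ½ × 65.5238 × 6.88 = €225.40 thousand.

€225.40 thousand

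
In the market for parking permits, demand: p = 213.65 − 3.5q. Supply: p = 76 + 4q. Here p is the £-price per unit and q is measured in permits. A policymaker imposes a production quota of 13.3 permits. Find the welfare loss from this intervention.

Competitive equilibrium: 213.65 − 3.5q = 76 + 4q → q* = 18.3533, p* = 149.4133.
At q = 13.3: demand price = 213.65 − 3.5·13.3 = 167.1; supply price = 76 + 4·13.3 = 129.2.
Δq = 18.3533 − 13.3 = 5.0533; wedge = 167.1 − 129.2 = 37.9.
The triangle = ½ × 5.0533 × 37.9 = £95.76.

£95.76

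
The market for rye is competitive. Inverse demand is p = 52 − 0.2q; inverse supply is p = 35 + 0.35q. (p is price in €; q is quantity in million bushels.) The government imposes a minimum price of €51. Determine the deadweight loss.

Competitive equilibrium: 52 − 0.2q = 35 + 0.35q → q* = 30.9091, p* = 45.8182.
At the floor p = 51, quantity demanded = (52 − 51)/0.2 = 5.
Sellers' marginal cost at q' = 5: 35 + 0.35·5 = 36.75.
Δq = 30.9091 − 5 = 25.9091; wedge = 51 − 36.75 = 14.25.
The triangle = ½ × 25.9091 × 14.25 = €184.60 million.

€184.60 million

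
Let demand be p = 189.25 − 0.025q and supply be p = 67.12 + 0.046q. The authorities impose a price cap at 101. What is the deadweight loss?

34346.48

Competitive equilibrium: 189.25 − 0.025q = 67.12 + 0.046q → q* = 1720.14085, p* = 146.24648.
At the ceiling p = 101, quantity supplied = (101 − 67.12)/0.046 = 736.52174.
Willingness to pay at q' = 736.52174: 189.25 − 0.025·736.52174 = 170.83696.
Δq = 1720.14085 − 736.52174 = 983.61911; wedge = 170.83696 − 101 = 69.83696.
The triangle = ½ × 983.61911 × 69.83696 = 34346.48.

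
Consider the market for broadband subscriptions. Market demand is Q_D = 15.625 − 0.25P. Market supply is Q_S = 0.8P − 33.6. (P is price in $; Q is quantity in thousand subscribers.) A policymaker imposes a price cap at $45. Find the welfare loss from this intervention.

$5.94 thousand

In inverse form: demand P = 62.5 − 4Q, supply P = 42 + 1.25Q.
Competitive equilibrium: 62.5 − 4Q = 42 + 1.25Q → Q* = 3.9048, P* = 46.881.
At the ceiling P = 45, quantity supplied = (45 − 42)/1.25 = 2.4.
Willingness to pay at Q' = 2.4: 62.5 − 4·2.4 = 52.9.
ΔQ = 3.9048 − 2.4 = 1.5048; wedge = 52.9 − 45 = 7.9.
Welfare loss = ½ × 1.5048 × 7.9 = $5.94 thousand.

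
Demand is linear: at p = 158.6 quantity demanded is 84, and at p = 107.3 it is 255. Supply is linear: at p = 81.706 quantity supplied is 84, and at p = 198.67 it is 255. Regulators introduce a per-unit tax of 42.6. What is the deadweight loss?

Demand slope = (107.3 − 158.6)/(255 − 84) = −0.3, so p = 183.8 − 0.3q.
Supply slope = (198.67 − 81.706)/(255 − 84) = 0.684, so p = 24.25 + 0.684q.
Competitive equilibrium: 183.8 − 0.3q = 24.25 + 0.684q → q* = 162.1443, p* = 135.1567.
With the tax, the buyer price exceeds the seller price by 42.6: (183.8 − 0.3q) − (24.25 + 0.684q) = 42.6 → q' = 118.8516.
Δq = 162.1443 − 118.8516 = 43.2927; the wedge equals the tax, 42.6.
The triangle = ½ × 43.2927 × 42.6 = 922.13.

922.13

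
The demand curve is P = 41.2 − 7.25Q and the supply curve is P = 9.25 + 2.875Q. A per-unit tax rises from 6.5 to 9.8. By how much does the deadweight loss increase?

Competitive equilibrium: 41.2 − 7.25Q = 9.25 + 2.875Q → Q* = 3.1556, P* = 18.3222.
For a per-unit tax t: ΔQ = t/10.125, so DWL = ½·t·(t/10.125) = t²/20.25.
At t = 6.5: DWL = 2.086. At t = 9.8: DWL = 4.743.
Increase = 4.743 − 2.086 = 2.66.

2.66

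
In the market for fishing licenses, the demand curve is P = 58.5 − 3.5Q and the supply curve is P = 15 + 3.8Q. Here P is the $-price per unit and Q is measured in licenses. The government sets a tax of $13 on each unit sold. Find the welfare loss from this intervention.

Competitive equilibrium: 58.5 − 3.5Q = 15 + 3.8Q → Q* = 5.9589, P* = 37.6438.
With the tax, the buyer price exceeds the seller price by 13: (58.5 − 3.5Q) − (15 + 3.8Q) = 13 → Q' = 4.1781.
ΔQ = 5.9589 − 4.1781 = 1.7808; the wedge equals the tax, 13.
The triangle = ½ × 1.7808 × 13 = $11.58.

$11.58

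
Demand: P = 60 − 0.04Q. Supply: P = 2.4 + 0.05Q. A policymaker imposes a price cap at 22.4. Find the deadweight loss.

Competitive equilibrium: 60 − 0.04Q = 2.4 + 0.05Q → Q* = 640, P* = 34.4.
At the ceiling P = 22.4, quantity supplied = (22.4 − 2.4)/0.05 = 400.
Willingness to pay at Q' = 400: 60 − 0.04·400 = 44.
ΔQ = 640 − 400 = 240; wedge = 44 − 22.4 = 21.6.
The triangle = ½ × 240 × 21.6 = 2592.

2592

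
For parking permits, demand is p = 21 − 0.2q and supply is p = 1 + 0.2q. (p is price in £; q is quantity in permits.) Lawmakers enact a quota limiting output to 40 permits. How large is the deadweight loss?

Competitive equilibrium: 21 − 0.2q = 1 + 0.2q → q* = 50, p* = 11.
At q = 40: demand price = 21 − 0.2·40 = 13; supply price = 1 + 0.2·40 = 9.
Δq = 50 − 40 = 10; wedge = 13 − 9 = 4.
Deadweight loss = ½ × 10 × 4 = £20.

£20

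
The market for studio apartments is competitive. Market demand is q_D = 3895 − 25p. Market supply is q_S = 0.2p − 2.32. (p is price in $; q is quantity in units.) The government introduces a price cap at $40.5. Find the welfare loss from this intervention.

In inverse form: demand p = 155.8 − 0.04q, supply p = 11.6 + 5q.
Competitive equilibrium: 155.8 − 0.04q = 11.6 + 5q → q* = 28.6111, p* = 154.6556.
At the ceiling p = 40.5, quantity supplied = (40.5 − 11.6)/5 = 5.78.
Willingness to pay at q' = 5.78: 155.8 − 0.04·5.78 = 155.5688.
Δq = 28.6111 − 5.78 = 22.8311; wedge = 155.5688 − 40.5 = 115.0688.
Deadweight loss = ½ × 22.8311 × 115.0688 = $1313.57.

$1313.57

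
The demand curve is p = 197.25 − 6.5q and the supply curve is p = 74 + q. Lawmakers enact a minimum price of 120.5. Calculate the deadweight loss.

Competitive equilibrium: 197.25 − 6.5q = 74 + q → q* = 16.4333, p* = 90.4333.
At the floor p = 120.5, quantity demanded = (197.25 − 120.5)/6.5 = 11.8077.
Sellers' marginal cost at q' = 11.8077: 74 + 1·11.8077 = 85.8077.
Δq = 16.4333 − 11.8077 = 4.6256; wedge = 120.5 − 85.8077 = 34.6923.
The triangle = ½ × 4.6256 × 34.6923 = 80.24.

80.24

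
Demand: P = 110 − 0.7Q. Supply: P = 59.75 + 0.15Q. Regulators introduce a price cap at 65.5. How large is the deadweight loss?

183.59

Competitive equilibrium: 110 − 0.7Q = 59.75 + 0.15Q → Q* = 59.1176, P* = 68.6176.
At the ceiling P = 65.5, quantity supplied = (65.5 − 59.75)/0.15 = 38.3333.
Willingness to pay at Q' = 38.3333: 110 − 0.7·38.3333 = 83.1667.
ΔQ = 59.1176 − 38.3333 = 20.7843; wedge = 83.1667 − 65.5 = 17.6667.
DWL = ½ × 20.7843 × 17.6667 = 183.59.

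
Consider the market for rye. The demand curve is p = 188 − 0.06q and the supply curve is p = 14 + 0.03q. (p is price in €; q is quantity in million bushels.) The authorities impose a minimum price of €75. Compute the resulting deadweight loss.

€112.50 million

Competitive equilibrium: 188 − 0.06q = 14 + 0.03q → q* = 1933.3333, p* = 72.
At the floor p = 75, quantity demanded = (188 − 75)/0.06 = 1883.3333.
Sellers' marginal cost at q' = 1883.3333: 14 + 0.03·1883.3333 = 70.5.
Δq = 1933.3333 − 1883.3333 = 50; wedge = 75 − 70.5 = 4.5.
Deadweight loss = ½ × 50 × 4.5 = €112.50 million.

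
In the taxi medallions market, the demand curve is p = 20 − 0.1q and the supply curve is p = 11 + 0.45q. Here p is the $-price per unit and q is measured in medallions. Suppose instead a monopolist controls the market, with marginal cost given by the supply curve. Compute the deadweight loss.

Competitive equilibrium: 20 − 0.1q = 11 + 0.45q → q* = 16.3636, p* = 18.3636.
Marginal revenue: MR = 20 − 0.2q. Set MR = MC: 20 − 0.2q = 11 + 0.45q → q_m = 13.8462.
Price p_m = 20 − 0.1·13.8462 = 18.6154; MC(q_m) = 11 + 0.45·13.8462 = 17.2308.
Competitive q* = 16.3636, so Δq = 2.5174; wedge = 18.6154 − 17.2308 = 1.3846.
DWL = ½ × 2.5174 × 1.3846 = $1.74.

$1.74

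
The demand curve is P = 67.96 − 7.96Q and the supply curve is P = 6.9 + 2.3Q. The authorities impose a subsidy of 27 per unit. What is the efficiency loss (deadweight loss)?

Competitive equilibrium: 67.96 − 7.96Q = 6.9 + 2.3Q → Q* = 5.9513, P* = 20.5879.
The subsidy lowers effective supply by 27: P = 2.3Q − 20.1.
New quantity: 67.96 − 7.96Q = 2.3Q − 20.1 → Q' = 8.5828.
Overproduction ΔQ = 8.5828 − 5.9513 = 2.6315; wedge = subsidy = 27.
Welfare loss = ½ × 2.6315 × 27 = 35.53.

35.53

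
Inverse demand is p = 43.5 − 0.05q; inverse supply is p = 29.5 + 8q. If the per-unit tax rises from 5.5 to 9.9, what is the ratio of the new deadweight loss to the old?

Competitive equilibrium: 43.5 − 0.05q = 29.5 + 8q → q* = 1.7391, p* = 43.413.
For a per-unit tax t: Δq = t/8.05, so DWL = ½·t·(t/8.05) = t²/16.1.
At t = 5.5: DWL = 1.879. At t = 9.9: DWL = 6.088.
Ratio = (9.9/5.5)² = 3.24.

3.24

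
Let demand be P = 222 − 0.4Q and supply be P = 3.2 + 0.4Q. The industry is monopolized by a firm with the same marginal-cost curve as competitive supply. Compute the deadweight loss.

Competitive equilibrium: 222 − 0.4Q = 3.2 + 0.4Q → Q* = 273.5, P* = 112.6.
Marginal revenue: MR = 222 − 0.8Q. Set MR = MC: 222 − 0.8Q = 3.2 + 0.4Q → Q_m = 182.33333.
Price P_m = 222 − 0.4·182.33333 = 149.06667; MC(Q_m) = 3.2 + 0.4·182.33333 = 76.13333.
Competitive Q* = 273.5, so ΔQ = 91.16667; wedge = 149.06667 − 76.13333 = 72.93334.
The triangle = ½ × 91.16667 × 72.93334 = 3324.54.

3324.54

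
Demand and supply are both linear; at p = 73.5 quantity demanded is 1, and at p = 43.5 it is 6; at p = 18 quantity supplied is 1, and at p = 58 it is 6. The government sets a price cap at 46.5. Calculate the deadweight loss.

1.13

Demand slope = (43.5 − 73.5)/(6 − 1) = −6, so p = 79.5 − 6q.
Supply slope = (58 − 18)/(6 − 1) = 8, so p = 10 + 8q.
Competitive equilibrium: 79.5 − 6q = 10 + 8q → q* = 4.9643, p* = 49.7143.
At the ceiling p = 46.5, quantity supplied = (46.5 − 10)/8 = 4.5625.
Willingness to pay at q' = 4.5625: 79.5 − 6·4.5625 = 52.125.
Δq = 4.9643 − 4.5625 = 0.4018; wedge = 52.125 − 46.5 = 5.625.
Deadweight loss = ½ × 0.4018 × 5.625 = 1.13.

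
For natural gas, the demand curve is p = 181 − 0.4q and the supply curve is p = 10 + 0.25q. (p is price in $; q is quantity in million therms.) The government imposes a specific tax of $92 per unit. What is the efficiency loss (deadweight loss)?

$6510.77 million

Competitive equilibrium: 181 − 0.4q = 10 + 0.25q → q* = 263.0769, p* = 75.7692.
With the tax, the buyer price exceeds the seller price by 92: (181 − 0.4q) − (10 + 0.25q) = 92 → q' = 121.5385.
Δq = 263.0769 − 121.5385 = 141.5384; the wedge equals the tax, 92.
Deadweight loss = ½ × 141.5384 × 92 = $6510.77 million.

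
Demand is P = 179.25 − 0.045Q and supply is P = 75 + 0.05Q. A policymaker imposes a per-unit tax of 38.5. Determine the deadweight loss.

7801.32

Competitive equilibrium: 179.25 − 0.045Q = 75 + 0.05Q → Q* = 1097.36842, P* = 129.86842.
With the tax, the buyer price exceeds the seller price by 38.5: (179.25 − 0.045Q) − (75 + 0.05Q) = 38.5 → Q' = 692.10526.
ΔQ = 1097.36842 − 692.10526 = 405.26316; the wedge equals the tax, 38.5.
The triangle = ½ × 405.26316 × 38.5 = 7801.32.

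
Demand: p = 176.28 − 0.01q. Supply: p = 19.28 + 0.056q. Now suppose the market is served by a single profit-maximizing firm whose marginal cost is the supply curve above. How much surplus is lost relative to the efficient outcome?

Competitive equilibrium: 176.28 − 0.01q = 19.28 + 0.056q → q* = 2378.7879, p* = 152.4921.
Marginal revenue: MR = 176.28 − 0.02q. Set MR = MC: 176.28 − 0.02q = 19.28 + 0.056q → q_m = 2065.7895.
Price p_m = 176.28 − 0.01·2065.7895 = 155.6221; MC(q_m) = 19.28 + 0.056·2065.7895 = 134.9642.
Competitive q* = 2378.7879, so Δq = 312.9984; wedge = 155.6221 − 134.9642 = 20.6579.
DWL = ½ × 312.9984 × 20.6579 = 3232.94.

3232.94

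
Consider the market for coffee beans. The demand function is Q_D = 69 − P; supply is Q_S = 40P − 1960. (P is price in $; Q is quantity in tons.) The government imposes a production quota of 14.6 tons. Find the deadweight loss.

In inverse form: demand P = 69 − Q, supply P = 49 + 0.025Q.
Competitive equilibrium: 69 − Q = 49 + 0.025Q → Q* = 19.5122, P* = 49.4878.
At Q = 14.6: demand price = 69 − 1·14.6 = 54.4; supply price = 49 + 0.025·14.6 = 49.365.
ΔQ = 19.5122 − 14.6 = 4.9122; wedge = 54.4 − 49.365 = 5.035.
The triangle = ½ × 4.9122 × 5.035 = $12.37.

$12.37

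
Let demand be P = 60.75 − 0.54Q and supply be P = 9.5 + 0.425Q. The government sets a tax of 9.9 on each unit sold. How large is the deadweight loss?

50.78

Competitive equilibrium: 60.75 − 0.54Q = 9.5 + 0.425Q → Q* = 53.1088, P* = 32.0712.
With the tax, the buyer price exceeds the seller price by 9.9: (60.75 − 0.54Q) − (9.5 + 0.425Q) = 9.9 → Q' = 42.8497.
ΔQ = 53.1088 − 42.8497 = 10.2591; the wedge equals the tax, 9.9.
The triangle = ½ × 10.2591 × 9.9 = 50.78.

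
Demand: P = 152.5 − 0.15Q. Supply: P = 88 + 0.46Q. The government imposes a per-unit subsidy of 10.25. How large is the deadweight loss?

86.12

Competitive equilibrium: 152.5 − 0.15Q = 88 + 0.46Q → Q* = 105.7377, P* = 136.6393.
The subsidy lowers effective supply by 10.25: P = 77.75 + 0.46Q.
New quantity: 152.5 − 0.15Q = 77.75 + 0.46Q → Q' = 122.541.
Overproduction ΔQ = 122.541 − 105.7377 = 16.8033; wedge = subsidy = 10.25.
DWL = ½ × 16.8033 × 10.25 = 86.12.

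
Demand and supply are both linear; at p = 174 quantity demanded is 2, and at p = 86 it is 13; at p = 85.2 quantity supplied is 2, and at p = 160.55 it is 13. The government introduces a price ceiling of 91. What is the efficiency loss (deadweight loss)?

195.64

Demand slope = (86 − 174)/(13 − 2) = −8, so p = 190 − 8q.
Supply slope = (160.55 − 85.2)/(13 − 2) = 6.85, so p = 71.5 + 6.85q.
Competitive equilibrium: 190 − 8q = 71.5 + 6.85q → q* = 7.9798, p* = 126.1616.
At the ceiling p = 91, quantity supplied = (91 − 71.5)/6.85 = 2.8467.
Willingness to pay at q' = 2.8467: 190 − 8·2.8467 = 167.2264.
Δq = 7.9798 − 2.8467 = 5.1331; wedge = 167.2264 − 91 = 76.2264.
DWL = ½ × 5.1331 × 76.2264 = 195.64.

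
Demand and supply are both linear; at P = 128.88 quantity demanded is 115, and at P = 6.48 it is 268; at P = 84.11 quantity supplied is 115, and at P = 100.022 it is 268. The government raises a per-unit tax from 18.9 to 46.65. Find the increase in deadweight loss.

1006.09

Demand slope = (6.48 − 128.88)/(268 − 115) = −0.8, so P = 220.88 − 0.8Q.
Supply slope = (100.022 − 84.11)/(268 − 115) = 0.104, so P = 72.15 + 0.104Q.
Competitive equilibrium: 220.88 − 0.8Q = 72.15 + 0.104Q → Q* = 164.5243, P* = 89.2605.
For a per-unit tax t: ΔQ = t/0.904, so DWL = ½·t·(t/0.904) = t²/1.808.
At t = 18.9: DWL = 197.572. At t = 46.65: DWL = 1203.663.
Increase = 1203.663 − 197.572 = 1006.09.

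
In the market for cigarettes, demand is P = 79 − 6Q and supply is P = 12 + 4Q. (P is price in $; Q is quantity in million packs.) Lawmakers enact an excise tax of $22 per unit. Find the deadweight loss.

Competitive equilibrium: 79 − 6Q = 12 + 4Q → Q* = 6.7, P* = 38.8.
With the tax, the buyer price exceeds the seller price by 22: (79 − 6Q) − (12 + 4Q) = 22 → Q' = 4.5.
ΔQ = 6.7 − 4.5 = 2.2; the wedge equals the tax, 22.
DWL = ½ × 2.2 × 22 = $24.20 million.

$24.20 million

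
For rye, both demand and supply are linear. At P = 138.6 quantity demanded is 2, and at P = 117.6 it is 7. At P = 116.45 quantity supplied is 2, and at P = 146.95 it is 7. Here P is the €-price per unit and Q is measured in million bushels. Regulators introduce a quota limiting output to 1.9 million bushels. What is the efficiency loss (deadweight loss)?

Demand slope = (117.6 − 138.6)/(7 − 2) = −4.2, so P = 147 − 4.2Q.
Supply slope = (146.95 − 116.45)/(7 − 2) = 6.1, so P = 104.25 + 6.1Q.
Competitive equilibrium: 147 − 4.2Q = 104.25 + 6.1Q → Q* = 4.1505, P* = 129.568.
At Q = 1.9: demand price = 147 − 4.2·1.9 = 139.02; supply price = 104.25 + 6.1·1.9 = 115.84.
ΔQ = 4.1505 − 1.9 = 2.2505; wedge = 139.02 − 115.84 = 23.18.
Welfare loss = ½ × 2.2505 × 23.18 = €26.08 million.

€26.08 million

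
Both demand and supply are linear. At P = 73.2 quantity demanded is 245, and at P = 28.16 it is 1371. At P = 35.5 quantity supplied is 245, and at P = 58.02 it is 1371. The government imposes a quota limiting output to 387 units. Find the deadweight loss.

7095.60

Demand slope = (28.16 − 73.2)/(1371 − 245) = −0.04, so P = 83 − 0.04Q.
Supply slope = (58.02 − 35.5)/(1371 − 245) = 0.02, so P = 30.6 + 0.02Q.
Competitive equilibrium: 83 − 0.04Q = 30.6 + 0.02Q → Q* = 873.3333, P* = 48.0667.
At Q = 387: demand price = 83 − 0.04·387 = 67.52; supply price = 30.6 + 0.02·387 = 38.34.
ΔQ = 873.3333 − 387 = 486.3333; wedge = 67.52 − 38.34 = 29.18.
DWL = ½ × 486.3333 × 29.18 = 7095.60.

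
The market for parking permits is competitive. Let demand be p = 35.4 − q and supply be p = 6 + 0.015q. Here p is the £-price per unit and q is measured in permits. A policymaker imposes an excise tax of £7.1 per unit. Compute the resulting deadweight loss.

£24.83

Competitive equilibrium: 35.4 − q = 6 + 0.015q → q* = 28.9655, p* = 6.4345.
With the tax, the buyer price exceeds the seller price by 7.1: (35.4 − q) − (6 + 0.015q) = 7.1 → q' = 21.9704.
Δq = 28.9655 − 21.9704 = 6.9951; the wedge equals the tax, 7.1.
Welfare loss = ½ × 6.9951 × 7.1 = £24.83.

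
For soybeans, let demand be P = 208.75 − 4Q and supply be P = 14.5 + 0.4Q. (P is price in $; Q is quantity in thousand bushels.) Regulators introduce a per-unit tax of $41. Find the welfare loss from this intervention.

$191.02 thousand

Competitive equilibrium: 208.75 − 4Q = 14.5 + 0.4Q → Q* = 44.1477, P* = 32.1591.
With the tax, the buyer price exceeds the seller price by 41: (208.75 − 4Q) − (14.5 + 0.4Q) = 41 → Q' = 34.8295.
ΔQ = 44.1477 − 34.8295 = 9.3182; the wedge equals the tax, 41.
Deadweight loss = ½ × 9.3182 × 41 = $191.02 thousand.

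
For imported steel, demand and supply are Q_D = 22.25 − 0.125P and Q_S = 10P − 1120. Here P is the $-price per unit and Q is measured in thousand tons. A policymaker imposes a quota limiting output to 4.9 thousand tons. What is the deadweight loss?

In inverse form: demand P = 178 − 8Q, supply P = 112 + 0.1Q.
Competitive equilibrium: 178 − 8Q = 112 + 0.1Q → Q* = 8.1481, P* = 112.8148.
At Q = 4.9: demand price = 178 − 8·4.9 = 138.8; supply price = 112 + 0.1·4.9 = 112.49.
ΔQ = 8.1481 − 4.9 = 3.2481; wedge = 138.8 − 112.49 = 26.31.
Welfare loss = ½ × 3.2481 × 26.31 = $42.73 thousand.

$42.73 thousand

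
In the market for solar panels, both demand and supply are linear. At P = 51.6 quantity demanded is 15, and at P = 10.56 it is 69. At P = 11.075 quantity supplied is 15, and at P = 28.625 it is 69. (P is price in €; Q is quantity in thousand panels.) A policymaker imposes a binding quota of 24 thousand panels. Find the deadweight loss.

€436.03 thousand

Demand slope = (10.56 − 51.6)/(69 − 15) = −0.76, so P = 63 − 0.76Q.
Supply slope = (28.625 − 11.075)/(69 − 15) = 0.325, so P = 6.2 + 0.325Q.
Competitive equilibrium: 63 − 0.76Q = 6.2 + 0.325Q → Q* = 52.3502, P* = 23.2138.
At Q = 24: demand price = 63 − 0.76·24 = 44.76; supply price = 6.2 + 0.325·24 = 14.
ΔQ = 52.3502 − 24 = 28.3502; wedge = 44.76 − 14 = 30.76.
Deadweight loss = ½ × 28.3502 × 30.76 = €436.03 thousand.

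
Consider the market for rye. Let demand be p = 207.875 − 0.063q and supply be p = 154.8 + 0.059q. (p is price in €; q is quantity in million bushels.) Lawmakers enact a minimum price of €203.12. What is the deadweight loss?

Competitive equilibrium: 207.875 − 0.063q = 154.8 + 0.059q → q* = 435.041, p* = 180.4674.
At the floor p = 203.12, quantity demanded = (207.875 − 203.12)/0.063 = 75.4762.
Sellers' marginal cost at q' = 75.4762: 154.8 + 0.059·75.4762 = 159.2531.
Δq = 435.041 − 75.4762 = 359.5648; wedge = 203.12 − 159.2531 = 43.8669.
DWL = ½ × 359.5648 × 43.8669 = €7886.50 million.

€7886.50 million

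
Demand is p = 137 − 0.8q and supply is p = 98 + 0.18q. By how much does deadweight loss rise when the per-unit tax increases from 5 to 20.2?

195.43

Competitive equilibrium: 137 − 0.8q = 98 + 0.18q → q* = 39.7959, p* = 105.1633.
For a per-unit tax t: Δq = t/0.98, so DWL = ½·t·(t/0.98) = t²/1.96.
At t = 5: DWL = 12.755. At t = 20.2: DWL = 208.184.
Increase = 208.184 − 12.755 = 195.43.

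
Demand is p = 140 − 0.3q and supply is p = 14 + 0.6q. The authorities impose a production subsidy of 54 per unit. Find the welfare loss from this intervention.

Competitive equilibrium: 140 − 0.3q = 14 + 0.6q → q* = 140, p* = 98.
The subsidy lowers effective supply by 54: p = 0.6q − 40.
New quantity: 140 − 0.3q = 0.6q − 40 → q' = 200.
Overproduction Δq = 200 − 140 = 60; wedge = subsidy = 54.
Welfare loss = ½ × 60 × 54 = 1620.

1620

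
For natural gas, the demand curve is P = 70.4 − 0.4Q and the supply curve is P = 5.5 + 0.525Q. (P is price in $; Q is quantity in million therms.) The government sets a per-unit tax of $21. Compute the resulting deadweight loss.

Competitive equilibrium: 70.4 − 0.4Q = 5.5 + 0.525Q → Q* = 70.1622, P* = 42.3351.
With the tax, the buyer price exceeds the seller price by 21: (70.4 − 0.4Q) − (5.5 + 0.525Q) = 21 → Q' = 47.4595.
ΔQ = 70.1622 − 47.4595 = 22.7027; the wedge equals the tax, 21.
Deadweight loss = ½ × 22.7027 × 21 = $238.38 million.

$238.38 million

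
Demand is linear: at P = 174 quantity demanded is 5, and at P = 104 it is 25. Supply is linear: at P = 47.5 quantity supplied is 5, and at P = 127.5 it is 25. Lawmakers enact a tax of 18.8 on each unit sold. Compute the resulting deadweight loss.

Demand slope = (104 − 174)/(25 − 5) = −3.5, so P = 191.5 − 3.5Q.
Supply slope = (127.5 − 47.5)/(25 − 5) = 4, so P = 27.5 + 4Q.
Competitive equilibrium: 191.5 − 3.5Q = 27.5 + 4Q → Q* = 21.8667, P* = 114.9667.
With the tax, the buyer price exceeds the seller price by 18.8: (191.5 − 3.5Q) − (27.5 + 4Q) = 18.8 → Q' = 19.36.
ΔQ = 21.8667 − 19.36 = 2.5067; the wedge equals the tax, 18.8.
The triangle = ½ × 2.5067 × 18.8 = 23.56.

23.56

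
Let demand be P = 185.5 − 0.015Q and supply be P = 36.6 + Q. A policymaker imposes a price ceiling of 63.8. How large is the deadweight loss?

Competitive equilibrium: 185.5 − 0.015Q = 36.6 + Q → Q* = 146.6995, P* = 183.2995.
At the ceiling P = 63.8, quantity supplied = (63.8 − 36.6)/1 = 27.2.
Willingness to pay at Q' = 27.2: 185.5 − 0.015·27.2 = 185.092.
ΔQ = 146.6995 − 27.2 = 119.4995; wedge = 185.092 − 63.8 = 121.292.
Deadweight loss = ½ × 119.4995 × 121.292 = 7247.17.

7247.17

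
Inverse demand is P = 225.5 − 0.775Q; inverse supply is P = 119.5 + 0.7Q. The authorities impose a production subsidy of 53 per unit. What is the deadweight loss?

952.20

Competitive equilibrium: 225.5 − 0.775Q = 119.5 + 0.7Q → Q* = 71.8644, P* = 169.8051.
The subsidy lowers effective supply by 53: P = 66.5 + 0.7Q.
New quantity: 225.5 − 0.775Q = 66.5 + 0.7Q → Q' = 107.7966.
Overproduction ΔQ = 107.7966 − 71.8644 = 35.9322; wedge = subsidy = 53.
The triangle = ½ × 35.9322 × 53 = 952.20.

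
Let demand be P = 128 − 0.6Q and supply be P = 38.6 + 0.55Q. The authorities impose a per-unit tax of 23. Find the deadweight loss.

Competitive equilibrium: 128 − 0.6Q = 38.6 + 0.55Q → Q* = 77.7391, P* = 81.3565.
With the tax, the buyer price exceeds the seller price by 23: (128 − 0.6Q) − (38.6 + 0.55Q) = 23 → Q' = 57.7391.
ΔQ = 77.7391 − 57.7391 = 20; the wedge equals the tax, 23.
Deadweight loss = ½ × 20 × 23 = 230.

230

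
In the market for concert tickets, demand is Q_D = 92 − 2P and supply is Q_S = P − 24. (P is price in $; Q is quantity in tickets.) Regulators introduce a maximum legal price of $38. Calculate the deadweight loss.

$0.33

In inverse form: demand P = 46 − 0.5Q, supply P = 24 + Q.
Competitive equilibrium: 46 − 0.5Q = 24 + Q → Q* = 14.6667, P* = 38.6667.
At the ceiling P = 38, quantity supplied = (38 − 24)/1 = 14.
Willingness to pay at Q' = 14: 46 − 0.5·14 = 39.
ΔQ = 14.6667 − 14 = 0.6667; wedge = 39 − 38 = 1.
The triangle = ½ × 0.6667 × 1 = $0.33.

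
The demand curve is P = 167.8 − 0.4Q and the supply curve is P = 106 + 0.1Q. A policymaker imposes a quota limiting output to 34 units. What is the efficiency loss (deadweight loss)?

2007.04

Competitive equilibrium: 167.8 − 0.4Q = 106 + 0.1Q → Q* = 123.6, P* = 118.36.
At Q = 34: demand price = 167.8 − 0.4·34 = 154.2; supply price = 106 + 0.1·34 = 109.4.
ΔQ = 123.6 − 34 = 89.6; wedge = 154.2 − 109.4 = 44.8.
Deadweight loss = ½ × 89.6 × 44.8 = 2007.04.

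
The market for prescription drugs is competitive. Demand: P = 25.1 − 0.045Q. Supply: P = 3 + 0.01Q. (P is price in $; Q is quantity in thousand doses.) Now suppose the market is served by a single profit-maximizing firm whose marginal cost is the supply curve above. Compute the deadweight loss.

Competitive equilibrium: 25.1 − 0.045Q = 3 + 0.01Q → Q* = 401.8182, P* = 7.0182.
Marginal revenue: MR = 25.1 − 0.09Q. Set MR = MC: 25.1 − 0.09Q = 3 + 0.01Q → Q_m = 221.
Price P_m = 25.1 − 0.045·221 = 15.155; MC(Q_m) = 3 + 0.01·221 = 5.21.
Competitive Q* = 401.8182, so ΔQ = 180.8182; wedge = 15.155 − 5.21 = 9.945.
The triangle = ½ × 180.8182 × 9.945 = $899.12 thousand.

$899.12 thousand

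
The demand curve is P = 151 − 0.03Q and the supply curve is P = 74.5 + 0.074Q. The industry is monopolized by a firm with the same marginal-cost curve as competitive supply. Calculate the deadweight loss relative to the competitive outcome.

1410.24

Competitive equilibrium: 151 − 0.03Q = 74.5 + 0.074Q → Q* = 735.57692, P* = 128.93269.
Marginal revenue: MR = 151 − 0.06Q. Set MR = MC: 151 − 0.06Q = 74.5 + 0.074Q → Q_m = 570.89552.
Price P_m = 151 − 0.03·570.89552 = 133.87313; MC(Q_m) = 74.5 + 0.074·570.89552 = 116.74627.
Competitive Q* = 735.57692, so ΔQ = 164.6814; wedge = 133.87313 − 116.74627 = 17.12686.
Welfare loss = ½ × 164.6814 × 17.12686 = 1410.24.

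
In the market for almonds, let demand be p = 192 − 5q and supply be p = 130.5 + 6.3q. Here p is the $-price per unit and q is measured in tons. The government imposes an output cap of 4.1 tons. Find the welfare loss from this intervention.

Competitive equilibrium: 192 − 5q = 130.5 + 6.3q → q* = 5.4425, p* = 164.7876.
At q = 4.1: demand price = 192 − 5·4.1 = 171.5; supply price = 130.5 + 6.3·4.1 = 156.33.
Δq = 5.4425 − 4.1 = 1.3425; wedge = 171.5 − 156.33 = 15.17.
DWL = ½ × 1.3425 × 15.17 = $10.18.

$10.18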